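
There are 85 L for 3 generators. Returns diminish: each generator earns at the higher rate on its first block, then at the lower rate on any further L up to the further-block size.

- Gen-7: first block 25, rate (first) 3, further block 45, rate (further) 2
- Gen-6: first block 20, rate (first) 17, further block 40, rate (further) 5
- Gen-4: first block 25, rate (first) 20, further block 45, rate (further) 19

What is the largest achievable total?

Treat each block as its own option and order by rate: Gen-4/tier1 20 > Gen-4/tier2 19 > Gen-6/tier1 17 > Gen-6/tier2 5 > Gen-7/tier1 3 > Gen-7/tier2 2.
Gen-4 tier1 at 20: fill all 25 ; 60 left.
Gen-4/tier2 (19): +45 ; 15 left.
Gen-6/tier1: +15 of 20 at 17; pool empty.
Total = 20×25 + 19×45 + 17×15 = 1610.

1610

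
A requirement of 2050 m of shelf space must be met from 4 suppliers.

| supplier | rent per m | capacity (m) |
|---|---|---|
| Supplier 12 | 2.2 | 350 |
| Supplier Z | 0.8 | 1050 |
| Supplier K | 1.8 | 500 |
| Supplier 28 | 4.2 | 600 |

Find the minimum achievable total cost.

Cheapest first:
Supplier Z at 0.8: take all 1050 m → 1000 still needed.
Supplier K (1.8): use full 500 → 500 m to go.
Take 350 from Supplier 12 at 2.2 → need 150 more.
Supplier 28 (4.2): take the remaining 150 → done.
Cost = 1050×0.8 + 500×1.8 + 350×2.2 + 150×4.2 = 3140.

3140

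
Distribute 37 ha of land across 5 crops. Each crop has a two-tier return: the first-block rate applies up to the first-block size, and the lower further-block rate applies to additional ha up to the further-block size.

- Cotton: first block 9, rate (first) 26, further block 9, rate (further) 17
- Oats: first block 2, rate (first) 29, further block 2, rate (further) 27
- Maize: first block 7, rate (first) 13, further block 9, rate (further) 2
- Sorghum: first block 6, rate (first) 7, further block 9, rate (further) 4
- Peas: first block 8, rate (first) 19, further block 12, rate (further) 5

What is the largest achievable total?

Rank every tier by rate: Oats/tier1 29 > Oats/tier2 27 > Cotton/tier1 26 > Peas/tier1 19 > Cotton/tier2 17 > Maize/tier1 13 > Sorghum/tier1 7 > Peas/tier2 5 > Sorghum/tier2 4 > Maize/tier2 2.
Oats tier1 at 29: fill all 2 → 35 left.
Oats tier2 at 27: fill all 2 → 33 left.
Fill Cotton tier1 block (9 at 26) → 24 left.
Peas tier1 at 19: fill all 8 → 16 left.
Cotton tier2 at 17: fill all 9 → 7 left.
Maize/tier1 (13): +7 → 0 left.
Total = 29×2 + 27×2 + 26×9 + 19×8 + 17×9 + 13×7 = 742.

742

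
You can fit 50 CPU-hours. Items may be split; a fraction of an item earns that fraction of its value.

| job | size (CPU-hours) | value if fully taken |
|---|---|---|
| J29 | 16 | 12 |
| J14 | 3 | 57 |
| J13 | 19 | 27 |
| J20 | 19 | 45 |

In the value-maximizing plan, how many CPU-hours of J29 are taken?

Rank by value-to-size ratio: J14 57/3≈19, J20 45/19≈2.37, J13 27/19≈1.42, J29 12/16≈0.75.
Take all of J14 (3 CPU-hours, value 57) ; 47 CPU-hours left.
All 19 CPU-hours of J20 fit (value 45) ; 28 remain.
Take all of J13 (19 CPU-hours, value 27) ; 9 CPU-hours left.
9 CPU-hours left: a 9/16 share of J29 gives 12×9/16 = 6.75.

9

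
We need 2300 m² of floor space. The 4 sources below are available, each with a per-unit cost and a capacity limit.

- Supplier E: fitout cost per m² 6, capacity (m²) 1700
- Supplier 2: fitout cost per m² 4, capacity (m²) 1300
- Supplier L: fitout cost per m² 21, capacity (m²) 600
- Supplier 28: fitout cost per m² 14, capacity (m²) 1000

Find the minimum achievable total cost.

Fill from the cheapest source first.
Supplier 2 (4): use full 1300 — 1000 m² to go.
Take 1000 from Supplier E at 6 to finish.
Supplier 28, Supplier L: unused.
Cost = 1300×4 + 1000×6 = 11200.

11200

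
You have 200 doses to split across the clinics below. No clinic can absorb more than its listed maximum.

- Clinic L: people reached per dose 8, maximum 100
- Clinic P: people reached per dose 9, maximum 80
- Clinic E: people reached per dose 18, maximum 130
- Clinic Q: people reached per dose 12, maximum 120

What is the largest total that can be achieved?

Order the clinics by people reached per dose: Clinic E 18 > Clinic Q 12 > Clinic P 9 > Clinic L 8.
Clinic E: +130 to 130 (cap) → 70 left.
Clinic Q has room for 120 but only 70 remain, so it gets 70.
Total = 18×130 + 12×70 = 3180.

3180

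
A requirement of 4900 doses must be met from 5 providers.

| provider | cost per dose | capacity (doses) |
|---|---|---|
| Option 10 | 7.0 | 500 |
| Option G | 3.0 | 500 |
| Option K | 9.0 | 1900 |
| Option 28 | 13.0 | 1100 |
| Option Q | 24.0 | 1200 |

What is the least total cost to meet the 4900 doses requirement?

58000

Fill from the cheapest provider first.
Option G at 3.0: take all 500 doses ; 4400 still needed.
Option 10 (7.0): use full 500 ; 3900 doses to go.
Option K at 9.0: take all 1900 doses ; 2000 still needed.
Option 28 (13.0): use full 1100 ; 900 doses to go.
Option Q (24.0): take the remaining 900 ; done.
Cost = 500×3.0 + 500×7.0 + 1900×9.0 + 1100×13.0 + 900×24.0 = 58000.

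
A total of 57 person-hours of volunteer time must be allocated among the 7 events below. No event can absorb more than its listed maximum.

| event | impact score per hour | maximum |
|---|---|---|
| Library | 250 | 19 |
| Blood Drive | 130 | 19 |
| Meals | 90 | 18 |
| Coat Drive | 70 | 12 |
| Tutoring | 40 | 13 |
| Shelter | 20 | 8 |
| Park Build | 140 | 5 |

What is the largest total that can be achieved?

9180

Order the events by impact score per hour: Library 250 > Park Build 140 > Blood Drive 130 > Meals 90 > Coat Drive 70 > Tutoring 40 > Shelter 20.
Give Library 19 to hit its cap of 19 ; 38 left.
Park Build: +5 to 5 (cap) ; 33 left.
Blood Drive: +19 to 19 (cap) ; 14 left.
Meals: +14 (room for 18) → 14. Pool exhausted.
Total = 250×19 + 130×19 + 90×14 + 140×5 = 9180.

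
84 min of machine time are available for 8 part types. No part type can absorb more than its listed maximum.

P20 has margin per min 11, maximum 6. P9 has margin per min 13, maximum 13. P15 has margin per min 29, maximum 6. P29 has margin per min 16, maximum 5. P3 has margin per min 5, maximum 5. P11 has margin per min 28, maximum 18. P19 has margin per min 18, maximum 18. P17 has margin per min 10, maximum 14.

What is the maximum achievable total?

1477

Highest margin per min first: P15 29 > P11 28 > P19 18 > P29 16 > P9 13 > P20 11 > P17 10 > P3 5.
P15 takes 6 to reach its cap of 6 → 78 left.
Give P11 18 to hit its cap of 18 → 60 left.
P19 takes 18 to reach its cap of 18 → 42 left.
Give P29 5 to hit its cap of 5 → 37 left.
P9: +13 to 13 (cap) → 24 left.
Give P20 6 to hit its cap of 6 → 18 left.
P17: +14 to 14 (cap) → 4 left.
P3 has room for 5 but only 4 remain, so it gets 4.
Total = 11×6 + 13×13 + 29×6 + 16×5 + 5×4 + 28×18 + 18×18 + 10×14 = 1477.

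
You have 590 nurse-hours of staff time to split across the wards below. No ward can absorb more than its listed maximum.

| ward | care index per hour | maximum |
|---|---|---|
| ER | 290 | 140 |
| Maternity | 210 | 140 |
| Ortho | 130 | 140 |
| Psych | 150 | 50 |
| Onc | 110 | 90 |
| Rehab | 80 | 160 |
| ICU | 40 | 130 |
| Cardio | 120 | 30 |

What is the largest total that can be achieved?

Rank by care index per hour: ER 290 > Maternity 210 > Psych 150 > Ortho 130 > Cardio 120 > Onc 110 > Rehab 80 > ICU 40.
ER: +140 to 140 (cap) — 450 left.
Maternity takes 140 to reach its cap of 140 — 310 left.
Give Psych 50 to hit its cap of 50 — 260 left.
Ortho: +140 to 140 (cap) — 120 left.
Cardio takes 30 to reach its cap of 30 — 90 left.
Give Onc 90 to hit its cap of 90 — 0 left.
Total = 290×140 + 210×140 + 130×140 + 150×50 + 110×90 + 120×30 = 109200.

109200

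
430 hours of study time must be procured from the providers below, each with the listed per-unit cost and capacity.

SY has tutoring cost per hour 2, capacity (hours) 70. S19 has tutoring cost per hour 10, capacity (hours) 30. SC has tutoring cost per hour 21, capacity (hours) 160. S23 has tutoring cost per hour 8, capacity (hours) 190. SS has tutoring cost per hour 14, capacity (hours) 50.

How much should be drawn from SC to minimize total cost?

90

Cheapest first:
Take 70 from SY at 2 ; need 360 more.
S23 at 8: take all 190 hours ; 170 still needed.
Take 30 from S19 at 10 ; need 140 more.
Take 50 from SS at 14 ; need 90 more.
Take 90 from SC at 21 to finish.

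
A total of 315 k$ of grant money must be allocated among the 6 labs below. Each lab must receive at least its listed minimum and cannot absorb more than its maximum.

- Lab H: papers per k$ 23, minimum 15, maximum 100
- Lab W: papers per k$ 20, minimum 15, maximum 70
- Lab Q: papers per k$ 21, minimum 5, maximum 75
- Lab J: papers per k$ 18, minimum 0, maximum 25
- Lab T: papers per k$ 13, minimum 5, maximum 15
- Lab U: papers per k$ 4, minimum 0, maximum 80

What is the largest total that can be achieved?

6040

Meeting every minimum uses 15+15+5+0+5+0 = 40 k$, leaving 275.
Order the labs by papers per k$: Lab H 23 > Lab Q 21 > Lab W 20 > Lab J 18 > Lab T 13 > Lab U 4.
Lab H: +85 to 100 (cap) — 190 left.
Lab Q: +70 to 75 (cap) — 120 left.
Lab W takes 55 more to reach its cap of 70 — 65 left.
Lab J: +25 to 25 (cap) — 40 left.
Lab T: +10 to 15 (cap) — 30 left.
Only 30 left; Lab U takes them to reach 30.
Total = 23×100 + 20×70 + 21×75 + 18×25 + 13×15 + 4×30 = 6040.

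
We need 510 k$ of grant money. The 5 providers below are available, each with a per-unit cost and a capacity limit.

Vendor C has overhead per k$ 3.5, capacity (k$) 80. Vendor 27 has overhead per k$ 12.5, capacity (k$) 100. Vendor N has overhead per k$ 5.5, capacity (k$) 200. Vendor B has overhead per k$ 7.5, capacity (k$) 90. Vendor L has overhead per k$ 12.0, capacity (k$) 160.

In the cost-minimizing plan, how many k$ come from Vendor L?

140

Fill from the cheapest provider first.
Take 80 from Vendor C at 3.5 → need 430 more.
Vendor N at 5.5: take all 200 k$ → 230 still needed.
Take 90 from Vendor B at 7.5 → need 140 more.
Vendor L (12.0): take the remaining 140 → done.
Vendor 27: unused.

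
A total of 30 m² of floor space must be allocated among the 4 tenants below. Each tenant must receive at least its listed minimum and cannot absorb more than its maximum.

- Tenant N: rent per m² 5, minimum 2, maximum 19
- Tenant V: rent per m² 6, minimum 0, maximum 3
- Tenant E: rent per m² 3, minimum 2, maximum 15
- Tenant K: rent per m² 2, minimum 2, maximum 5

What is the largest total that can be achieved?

135

Meeting every minimum uses 2+0+2+2 = 6 m², leaving 24.
Rank by rent per m²: Tenant V 6 > Tenant N 5 > Tenant E 3 > Tenant K 2.
Tenant V takes 3 more to reach its cap of 3 — 21 left.
Tenant N: +17 to 19 (cap) — 4 left.
Tenant E: +4 (room for 13) → 6. Pool exhausted.
Total = 5×19 + 6×3 + 3×6 + 2×2 = 135.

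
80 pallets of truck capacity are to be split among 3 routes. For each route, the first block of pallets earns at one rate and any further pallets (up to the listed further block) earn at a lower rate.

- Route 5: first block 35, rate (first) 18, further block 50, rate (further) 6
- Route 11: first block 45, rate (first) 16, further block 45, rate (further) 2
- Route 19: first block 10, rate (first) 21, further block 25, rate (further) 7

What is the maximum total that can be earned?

Treat each block as its own option and order by rate: Route 19/T1 21 > Route 5/T1 18 > Route 11/T1 16 > Route 19/T2 7 > Route 5/T2 6 > Route 11/T2 2.
Route 19 T1 at 21: fill all 10 → 70 left.
Route 5/T1 (18): +35 → 35 left.
Route 11/T1: +35 of 45 at 16; pool empty.
Total = 21×10 + 18×35 + 16×35 = 1400.

1400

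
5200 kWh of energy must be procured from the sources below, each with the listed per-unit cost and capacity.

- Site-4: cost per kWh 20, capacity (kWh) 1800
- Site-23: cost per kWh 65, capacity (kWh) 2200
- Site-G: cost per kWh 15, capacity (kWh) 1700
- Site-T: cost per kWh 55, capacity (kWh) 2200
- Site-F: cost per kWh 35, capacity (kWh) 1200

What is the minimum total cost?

Cheapest first:
Site-G (15): use full 1700 ; 3500 kWh to go.
Take 1800 from Site-4 at 20 ; need 1700 more.
Site-F (35): use full 1200 ; 500 kWh to go.
Site-T at 55: take 500 of its 2200 ; requirement met.
Site-23: unused.
Cost = 1700×15 + 1800×20 + 1200×35 + 500×55 = 131000.

131000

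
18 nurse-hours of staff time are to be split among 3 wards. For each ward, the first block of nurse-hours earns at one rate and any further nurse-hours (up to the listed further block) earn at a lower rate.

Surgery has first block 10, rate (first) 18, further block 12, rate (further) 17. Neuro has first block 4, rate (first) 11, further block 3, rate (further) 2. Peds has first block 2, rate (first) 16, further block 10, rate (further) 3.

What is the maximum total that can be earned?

316

Treat each block as its own option and order by rate: Surgery/T1 18 > Surgery/T2 17 > Peds/T1 16 > Neuro/T1 11 > Peds/T2 3 > Neuro/T2 2.
Surgery T1 at 18: fill all 10 — 8 left.
Surgery T2 at 17: only 8 left, fill 8.
Total = 18×10 + 17×8 = 316.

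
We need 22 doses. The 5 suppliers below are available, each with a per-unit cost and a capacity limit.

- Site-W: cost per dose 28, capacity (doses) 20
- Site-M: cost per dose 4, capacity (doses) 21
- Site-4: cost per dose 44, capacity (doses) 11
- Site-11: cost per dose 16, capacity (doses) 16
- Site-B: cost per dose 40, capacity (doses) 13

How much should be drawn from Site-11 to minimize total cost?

1

Use suppliers in increasing cost order.
Take 21 from Site-M at 4 → need 1 more.
Take 1 from Site-11 at 16 to finish.
Site-W, Site-B, Site-4: unused.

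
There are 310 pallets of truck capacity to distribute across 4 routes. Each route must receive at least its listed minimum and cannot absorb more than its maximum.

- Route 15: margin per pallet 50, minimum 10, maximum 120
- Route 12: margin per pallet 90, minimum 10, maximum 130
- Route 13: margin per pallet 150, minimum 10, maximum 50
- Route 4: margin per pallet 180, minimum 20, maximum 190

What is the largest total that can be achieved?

Meeting every minimum uses 10+10+10+20 = 50 pallets, leaving 260.
Highest margin per pallet first: Route 4 180 > Route 13 150 > Route 12 90 > Route 15 50.
Route 4: +170 to 190 (cap) → 90 left.
Route 13 takes 40 more to reach its cap of 50 → 50 left.
Route 12 has room for 120 more but only 50 remain, so it gets 60.
Total = 50×10 + 90×60 + 150×50 + 180×190 = 47600.

47600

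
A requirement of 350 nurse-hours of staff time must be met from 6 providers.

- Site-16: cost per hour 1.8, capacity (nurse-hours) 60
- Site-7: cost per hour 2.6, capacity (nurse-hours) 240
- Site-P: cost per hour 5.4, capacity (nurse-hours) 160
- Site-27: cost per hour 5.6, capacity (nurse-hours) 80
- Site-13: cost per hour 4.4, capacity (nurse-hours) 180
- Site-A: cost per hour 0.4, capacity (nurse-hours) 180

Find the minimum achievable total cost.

466

Cheapest first:
Take 180 from Site-A at 0.4 ; need 170 more.
Site-16 (1.8): use full 60 ; 110 nurse-hours to go.
Take 110 from Site-7 at 2.6 to finish.
Site-13, Site-P, Site-27: unused.
Cost = 180×0.4 + 60×1.8 + 110×2.6 = 466.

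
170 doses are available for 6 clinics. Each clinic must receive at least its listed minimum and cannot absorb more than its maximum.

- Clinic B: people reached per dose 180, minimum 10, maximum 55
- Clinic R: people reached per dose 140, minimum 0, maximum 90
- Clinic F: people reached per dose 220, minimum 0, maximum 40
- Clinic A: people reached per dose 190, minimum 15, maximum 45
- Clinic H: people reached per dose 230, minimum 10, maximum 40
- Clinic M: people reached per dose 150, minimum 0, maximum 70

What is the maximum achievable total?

Meeting every minimum uses 10+0+0+15+10+0 = 35 doses, leaving 135.
Highest people reached per dose first: Clinic H 230 > Clinic F 220 > Clinic A 190 > Clinic B 180 > Clinic M 150 > Clinic R 140.
Give Clinic H 30 more to hit its cap of 40 → 105 left.
Clinic F takes 40 more to reach its cap of 40 → 65 left.
Give Clinic A 30 more to hit its cap of 45 → 35 left.
Only 35 left; Clinic B takes them to reach 45.
Total = 180×45 + 220×40 + 190×45 + 230×40 = 34650.

34650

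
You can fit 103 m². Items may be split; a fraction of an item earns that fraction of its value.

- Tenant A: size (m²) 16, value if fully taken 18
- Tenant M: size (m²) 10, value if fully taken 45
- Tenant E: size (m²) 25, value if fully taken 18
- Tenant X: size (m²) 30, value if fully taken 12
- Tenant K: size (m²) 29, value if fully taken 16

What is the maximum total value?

Rank by value-to-size ratio: Tenant M 45/10≈4.5, Tenant A 18/16≈1.12, Tenant E 18/25≈0.72, Tenant K 16/29≈0.552, Tenant X 12/30≈0.4.
Take all of Tenant M (10 m², value 45) — 93 m² left.
All 16 m² of Tenant A fit (value 18) — 77 remain.
All 25 m² of Tenant E fit (value 18) — 52 remain.
All 29 m² of Tenant K fit (value 16) — 23 remain.
23 m² left: a 23/30 share of Tenant X gives 12×23/30 = 9.2.
Total value = 106.2.

106.2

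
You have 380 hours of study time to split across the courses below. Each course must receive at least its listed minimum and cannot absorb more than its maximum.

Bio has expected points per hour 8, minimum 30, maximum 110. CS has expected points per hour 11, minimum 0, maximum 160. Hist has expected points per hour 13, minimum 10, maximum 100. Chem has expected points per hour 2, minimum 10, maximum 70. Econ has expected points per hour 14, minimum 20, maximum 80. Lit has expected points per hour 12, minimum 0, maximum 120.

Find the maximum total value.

Meeting every minimum uses 30+0+10+10+20+0 = 70 hours, leaving 310.
Highest expected points per hour first: Econ 14 > Hist 13 > Lit 12 > CS 11 > Bio 8 > Chem 2.
Give Econ 60 more to hit its cap of 80 ; 250 left.
Hist: +90 to 100 (cap) ; 160 left.
Give Lit 120 more to hit its cap of 120 ; 40 left.
CS has room for 160 more but only 40 remain, so it gets 40.
Total = 8×30 + 11×40 + 13×100 + 2×10 + 14×80 + 12×120 = 4560.

4560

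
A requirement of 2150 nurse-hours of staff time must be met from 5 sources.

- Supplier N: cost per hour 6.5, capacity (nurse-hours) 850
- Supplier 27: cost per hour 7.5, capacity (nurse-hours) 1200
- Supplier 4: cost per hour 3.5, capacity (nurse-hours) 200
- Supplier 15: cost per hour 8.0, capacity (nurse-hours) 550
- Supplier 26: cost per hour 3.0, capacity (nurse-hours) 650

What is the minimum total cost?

11550

Use sources in increasing cost order.
Supplier 26 at 3.0: take all 650 nurse-hours ; 1500 still needed.
Supplier 4 at 3.5: take all 200 nurse-hours ; 1300 still needed.
Take 850 from Supplier N at 6.5 ; need 450 more.
Supplier 27 (7.5): take the remaining 450 ; done.
Supplier 15: unused.
Cost = 650×3.0 + 200×3.5 + 850×6.5 + 450×7.5 = 11550.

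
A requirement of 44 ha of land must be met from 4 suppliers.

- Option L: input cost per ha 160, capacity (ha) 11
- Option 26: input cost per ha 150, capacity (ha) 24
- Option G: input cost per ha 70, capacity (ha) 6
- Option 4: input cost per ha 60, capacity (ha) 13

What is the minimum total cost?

4960

Cheapest first:
Take 13 from Option 4 at 60 ; need 31 more.
Take 6 from Option G at 70 ; need 25 more.
Option 26 (150): use full 24 ; 1 ha to go.
Option L at 160: take 1 of its 11 ; requirement met.
Cost = 13×60 + 6×70 + 24×150 + 1×160 = 4960.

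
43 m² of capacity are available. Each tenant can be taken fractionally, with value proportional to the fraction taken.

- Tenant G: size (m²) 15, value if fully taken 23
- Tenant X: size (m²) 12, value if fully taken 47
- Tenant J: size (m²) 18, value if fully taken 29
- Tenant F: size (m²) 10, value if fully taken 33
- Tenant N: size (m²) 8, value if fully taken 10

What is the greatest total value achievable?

113.6

Sort by value density: Tenant X 47/12≈3.92, Tenant F 33/10≈3.3, Tenant J 29/18≈1.61, Tenant G 23/15≈1.53, Tenant N 10/8≈1.25.
Take all of Tenant X (12 m², value 47) ; 31 m² left.
Take all of Tenant F (10 m², value 33) ; 21 m² left.
Take all of Tenant J (18 m², value 29) ; 3 m² left.
3 m² left: a 3/15 share of Tenant G gives 23×3/15 = 4.6.
Total value = 113.6.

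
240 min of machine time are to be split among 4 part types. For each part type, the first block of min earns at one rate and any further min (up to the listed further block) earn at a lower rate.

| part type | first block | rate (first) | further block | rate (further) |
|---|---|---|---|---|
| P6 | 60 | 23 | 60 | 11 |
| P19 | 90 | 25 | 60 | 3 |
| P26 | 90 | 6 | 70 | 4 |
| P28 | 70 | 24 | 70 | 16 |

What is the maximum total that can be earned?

Treat each block as its own option and order by rate: P19/tier1 25 > P28/tier1 24 > P6/tier1 23 > P28/tier2 16 > P6/tier2 11 > P26/tier1 6 > P26/tier2 4 > P19/tier2 3.
Fill P19 tier1 block (90 at 25) → 150 left.
Fill P28 tier1 block (70 at 24) → 80 left.
Fill P6 tier1 block (60 at 23) → 20 left.
P28/tier2: +20 of 70 at 16; pool empty.
Total = 25×90 + 24×70 + 23×60 + 16×20 = 5630.

5630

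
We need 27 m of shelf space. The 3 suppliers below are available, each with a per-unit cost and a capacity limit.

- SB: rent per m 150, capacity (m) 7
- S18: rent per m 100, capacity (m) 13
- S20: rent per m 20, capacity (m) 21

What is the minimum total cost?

1020

Use suppliers in increasing cost order.
S20 (20): use full 21 — 6 m to go.
S18 (100): take the remaining 6 — done.
SB: unused.
Cost = 21×20 + 6×100 = 1020.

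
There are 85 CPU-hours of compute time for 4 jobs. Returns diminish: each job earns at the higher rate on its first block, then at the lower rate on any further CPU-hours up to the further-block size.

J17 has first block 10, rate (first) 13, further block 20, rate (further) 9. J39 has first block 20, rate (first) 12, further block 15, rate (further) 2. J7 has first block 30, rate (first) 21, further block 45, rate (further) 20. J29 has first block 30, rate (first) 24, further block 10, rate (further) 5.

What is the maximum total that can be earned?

Treat each block as its own option and order by rate: J29/tier1 24 > J7/tier1 21 > J7/tier2 20 > J17/tier1 13 > J39/tier1 12 > J17/tier2 9 > J29/tier2 5 > J39/tier2 2.
J29/tier1 (24): +30 → 55 left.
Fill J7 tier1 block (30 at 21) → 25 left.
25 remain; put them into J7 tier2 at 20.
Total = 24×30 + 21×30 + 20×25 = 1850.

1850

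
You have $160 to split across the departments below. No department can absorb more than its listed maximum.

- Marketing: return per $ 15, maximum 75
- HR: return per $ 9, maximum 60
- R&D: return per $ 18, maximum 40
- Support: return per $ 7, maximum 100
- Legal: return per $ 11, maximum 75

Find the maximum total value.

2340

Order the departments by return per $: R&D 18 > Marketing 15 > Legal 11 > HR 9 > Support 7.
Give R&D 40 to hit its cap of 40 → 120 left.
Give Marketing 75 to hit its cap of 75 → 45 left.
Legal: +45 (room for 75) → 45. Pool exhausted.
Total = 15×75 + 18×40 + 11×45 = 2340.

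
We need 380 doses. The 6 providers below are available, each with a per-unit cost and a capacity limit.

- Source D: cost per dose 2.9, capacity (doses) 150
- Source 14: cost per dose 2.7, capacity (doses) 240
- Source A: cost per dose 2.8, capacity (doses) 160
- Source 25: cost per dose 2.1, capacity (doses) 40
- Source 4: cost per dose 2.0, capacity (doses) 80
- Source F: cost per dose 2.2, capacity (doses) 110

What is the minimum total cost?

Fill from the cheapest provider first.
Source 4 at 2.0: take all 80 doses ; 300 still needed.
Source 25 (2.1): use full 40 ; 260 doses to go.
Source F (2.2): use full 110 ; 150 doses to go.
Source 14 (2.7): take the remaining 150 ; done.
Source A, Source D: unused.
Cost = 80×2.0 + 40×2.1 + 110×2.2 + 150×2.7 = 891.

891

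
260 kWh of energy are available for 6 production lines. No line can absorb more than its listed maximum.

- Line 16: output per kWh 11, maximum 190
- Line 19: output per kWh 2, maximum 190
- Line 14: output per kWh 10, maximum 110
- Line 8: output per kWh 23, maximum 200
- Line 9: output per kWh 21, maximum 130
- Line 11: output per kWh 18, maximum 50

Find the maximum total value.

Order the production lines by output per kWh: Line 8 23 > Line 9 21 > Line 11 18 > Line 16 11 > Line 14 10 > Line 19 2.
Line 8: +200 to 200 (cap) → 60 left.
Only 60 left; Line 9 takes them to reach 60.
Total = 23×200 + 21×60 = 5860.

5860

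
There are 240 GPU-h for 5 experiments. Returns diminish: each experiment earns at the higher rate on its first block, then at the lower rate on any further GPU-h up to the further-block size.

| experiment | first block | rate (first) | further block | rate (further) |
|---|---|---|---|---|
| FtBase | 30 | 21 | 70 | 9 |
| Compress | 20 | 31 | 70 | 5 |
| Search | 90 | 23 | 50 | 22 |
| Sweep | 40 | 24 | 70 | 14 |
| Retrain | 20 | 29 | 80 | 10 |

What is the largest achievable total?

5750

Order all 10 blocks by rate: Compress/T1 31 > Retrain/T1 29 > Sweep/T1 24 > Search/T1 23 > Search/T2 22 > FtBase/T1 21 > Sweep/T2 14 > Retrain/T2 10 > FtBase/T2 9 > Compress/T2 5.
Fill Compress T1 block (20 at 31) → 220 left.
Retrain T1 at 29: fill all 20 → 200 left.
Fill Sweep T1 block (40 at 24) → 160 left.
Search/T1 (23): +90 → 70 left.
Fill Search T2 block (50 at 22) → 20 left.
FtBase T1 at 21: only 20 left, fill 20.
Total = 31×20 + 29×20 + 24×40 + 23×90 + 22×50 + 21×20 = 5750.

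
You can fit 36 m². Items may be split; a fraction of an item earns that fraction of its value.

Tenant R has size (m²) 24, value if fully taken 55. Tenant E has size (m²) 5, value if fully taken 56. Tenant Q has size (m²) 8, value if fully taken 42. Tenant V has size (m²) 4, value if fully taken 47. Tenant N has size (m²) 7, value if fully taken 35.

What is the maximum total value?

Sort by value density: Tenant V 47/4≈11.8, Tenant E 56/5≈11.2, Tenant Q 42/8≈5.25, Tenant N 35/7≈5, Tenant R 55/24≈2.29.
All 4 m² of Tenant V fit (value 47) → 32 remain.
Take all of Tenant E (5 m², value 56) → 27 m² left.
Tenant Q: take in full, 8 m² for value 42 → 19 left.
Take all of Tenant N (7 m², value 35) → 12 m² left.
Fill the last 12 m² with part of Tenant R: 12/24 of it earns 27.5.
Total value = 207.5.

207.5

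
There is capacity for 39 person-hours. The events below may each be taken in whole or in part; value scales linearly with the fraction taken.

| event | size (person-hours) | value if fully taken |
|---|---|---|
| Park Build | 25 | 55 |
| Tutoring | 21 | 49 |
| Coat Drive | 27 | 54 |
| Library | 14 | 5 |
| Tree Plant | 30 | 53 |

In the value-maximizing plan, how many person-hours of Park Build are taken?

18

Best value per unit of size first: Tutoring 49/21≈2.33, Park Build 55/25≈2.2, Coat Drive 54/27≈2, Tree Plant 53/30≈1.77, Library 5/14≈0.357.
All 21 person-hours of Tutoring fit (value 49) → 18 remain.
Fill the last 18 person-hours with part of Park Build: 18/25 of it earns 39.6.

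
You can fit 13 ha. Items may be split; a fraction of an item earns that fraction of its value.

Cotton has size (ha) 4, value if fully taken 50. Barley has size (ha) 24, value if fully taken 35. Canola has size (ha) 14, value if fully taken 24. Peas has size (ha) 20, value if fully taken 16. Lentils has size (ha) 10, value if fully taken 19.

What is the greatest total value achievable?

Sort by value density: Cotton 50/4≈12.5, Lentils 19/10≈1.9, Canola 24/14≈1.71, Barley 35/24≈1.46, Peas 16/20≈0.8.
Take all of Cotton (4 ha, value 50) — 9 ha left.
Fill the last 9 ha with part of Lentils: 9/10 of it earns 17.1.
Total value = 67.1.

67.1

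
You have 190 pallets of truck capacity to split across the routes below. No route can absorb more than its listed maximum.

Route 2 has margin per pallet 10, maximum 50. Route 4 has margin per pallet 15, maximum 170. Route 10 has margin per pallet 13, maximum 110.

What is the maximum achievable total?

Order the routes by margin per pallet: Route 4 15 > Route 10 13 > Route 2 10.
Route 4 takes 170 to reach its cap of 170 → 20 left.
Only 20 left; Route 10 takes them to reach 20.
Total = 15×170 + 13×20 = 2810.

2810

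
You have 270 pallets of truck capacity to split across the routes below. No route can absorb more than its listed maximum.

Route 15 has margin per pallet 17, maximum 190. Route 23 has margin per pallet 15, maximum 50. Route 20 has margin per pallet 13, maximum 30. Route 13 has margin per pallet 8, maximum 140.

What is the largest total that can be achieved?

Highest margin per pallet first: Route 15 17 > Route 23 15 > Route 20 13 > Route 13 8.
Route 15 takes 190 to reach its cap of 190 → 80 left.
Give Route 23 50 to hit its cap of 50 → 30 left.
Route 20 takes 30 to reach its cap of 30 → 0 left.
Total = 17×190 + 15×50 + 13×30 = 4370.

4370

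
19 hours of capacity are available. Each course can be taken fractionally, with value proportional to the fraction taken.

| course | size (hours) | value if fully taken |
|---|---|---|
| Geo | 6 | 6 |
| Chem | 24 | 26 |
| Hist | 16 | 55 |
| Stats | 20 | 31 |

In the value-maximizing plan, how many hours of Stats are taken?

Best value per unit of size first: Hist 55/16≈3.44, Stats 31/20≈1.55, Chem 26/24≈1.08, Geo 6/6≈1.
Hist: take in full, 16 hours for value 55 → 3 left.
Only 3 hours remain; take 3/20 of Stats for value 31×3/20 = 4.65.

3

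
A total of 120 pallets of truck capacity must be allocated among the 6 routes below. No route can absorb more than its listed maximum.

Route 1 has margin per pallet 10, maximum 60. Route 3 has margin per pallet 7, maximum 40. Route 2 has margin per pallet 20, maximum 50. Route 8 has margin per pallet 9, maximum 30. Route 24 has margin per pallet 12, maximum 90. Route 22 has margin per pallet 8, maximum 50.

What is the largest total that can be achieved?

Order the routes by margin per pallet: Route 2 20 > Route 24 12 > Route 1 10 > Route 8 9 > Route 22 8 > Route 3 7.
Give Route 2 50 to hit its cap of 50 → 70 left.
Only 70 left; Route 24 takes them to reach 70.
Total = 20×50 + 12×70 = 1840.

1840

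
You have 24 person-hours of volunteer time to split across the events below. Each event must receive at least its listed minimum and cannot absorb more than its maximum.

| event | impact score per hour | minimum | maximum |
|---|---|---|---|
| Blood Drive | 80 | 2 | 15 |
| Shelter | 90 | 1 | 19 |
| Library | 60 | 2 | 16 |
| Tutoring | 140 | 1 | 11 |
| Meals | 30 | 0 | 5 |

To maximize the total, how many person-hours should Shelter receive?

9

Meeting every minimum uses 2+1+2+1+0 = 6 person-hours, leaving 18.
Order the events by impact score per hour: Tutoring 140 > Shelter 90 > Blood Drive 80 > Library 60 > Meals 30.
Give Tutoring 10 more to hit its cap of 11 ; 8 left.
Only 8 left; Shelter takes them to reach 9.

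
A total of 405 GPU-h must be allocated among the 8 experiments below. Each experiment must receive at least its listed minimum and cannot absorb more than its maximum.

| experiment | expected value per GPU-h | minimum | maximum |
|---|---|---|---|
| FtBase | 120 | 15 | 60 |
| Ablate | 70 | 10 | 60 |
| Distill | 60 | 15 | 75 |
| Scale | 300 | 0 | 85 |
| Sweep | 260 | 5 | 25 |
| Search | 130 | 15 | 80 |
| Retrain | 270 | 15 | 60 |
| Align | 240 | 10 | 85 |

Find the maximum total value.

Meeting every minimum uses 15+10+15+0+5+15+15+10 = 85 GPU-h, leaving 320.
Rank by expected value per GPU-h: Scale 300 > Retrain 270 > Sweep 260 > Align 240 > Search 130 > FtBase 120 > Ablate 70 > Distill 60.
Scale: +85 to 85 (cap) — 235 left.
Retrain: +45 to 60 (cap) — 190 left.
Give Sweep 20 more to hit its cap of 25 — 170 left.
Give Align 75 more to hit its cap of 85 — 95 left.
Search: +65 to 80 (cap) — 30 left.
Only 30 left; FtBase takes them to reach 45.
Total = 120×45 + 70×10 + 60×15 + 300×85 + 260×25 + 130×80 + 270×60 + 240×85 = 86000.

86000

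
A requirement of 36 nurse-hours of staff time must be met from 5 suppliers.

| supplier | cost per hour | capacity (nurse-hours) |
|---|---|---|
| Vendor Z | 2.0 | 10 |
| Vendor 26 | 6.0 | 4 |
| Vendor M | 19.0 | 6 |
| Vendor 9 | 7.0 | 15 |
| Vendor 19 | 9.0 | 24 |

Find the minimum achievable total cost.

212

Use suppliers in increasing cost order.
Vendor Z at 2.0: take all 10 nurse-hours — 26 still needed.
Vendor 26 (6.0): use full 4 — 22 nurse-hours to go.
Vendor 9 (7.0): use full 15 — 7 nurse-hours to go.
Vendor 19 at 9.0: take 7 of its 24 — requirement met.
Vendor M: unused.
Cost = 10×2.0 + 4×6.0 + 15×7.0 + 7×9.0 = 212.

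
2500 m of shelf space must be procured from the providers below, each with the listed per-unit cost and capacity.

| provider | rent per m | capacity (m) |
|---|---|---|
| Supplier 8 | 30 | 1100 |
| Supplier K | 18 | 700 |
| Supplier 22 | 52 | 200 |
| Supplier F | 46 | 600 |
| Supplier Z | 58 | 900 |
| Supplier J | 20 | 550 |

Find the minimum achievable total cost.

63500

Fill from the cheapest provider first.
Supplier K at 18: take all 700 m → 1800 still needed.
Take 550 from Supplier J at 20 → need 1250 more.
Supplier 8 (30): use full 1100 → 150 m to go.
Supplier F at 46: take 150 of its 600 → requirement met.
Supplier 22, Supplier Z: unused.
Cost = 700×18 + 550×20 + 1100×30 + 150×46 = 63500.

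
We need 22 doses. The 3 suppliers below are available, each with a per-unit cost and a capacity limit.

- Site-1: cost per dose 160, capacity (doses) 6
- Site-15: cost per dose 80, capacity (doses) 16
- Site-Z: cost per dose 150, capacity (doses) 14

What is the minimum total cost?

Use suppliers in increasing cost order.
Site-15 (80): use full 16 — 6 doses to go.
Take 6 from Site-Z at 150 to finish.
Site-1: unused.
Cost = 16×80 + 6×150 = 2180.

2180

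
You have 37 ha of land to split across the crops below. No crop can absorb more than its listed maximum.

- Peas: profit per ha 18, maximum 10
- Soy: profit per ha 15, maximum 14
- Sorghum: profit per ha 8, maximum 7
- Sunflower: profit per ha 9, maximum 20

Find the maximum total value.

507

Rank by profit per ha: Peas 18 > Soy 15 > Sunflower 9 > Sorghum 8.
Peas: +10 to 10 (cap) → 27 left.
Soy: +14 to 14 (cap) → 13 left.
Sunflower: +13 (room for 20) → 13. Pool exhausted.
Total = 18×10 + 15×14 + 9×13 = 507.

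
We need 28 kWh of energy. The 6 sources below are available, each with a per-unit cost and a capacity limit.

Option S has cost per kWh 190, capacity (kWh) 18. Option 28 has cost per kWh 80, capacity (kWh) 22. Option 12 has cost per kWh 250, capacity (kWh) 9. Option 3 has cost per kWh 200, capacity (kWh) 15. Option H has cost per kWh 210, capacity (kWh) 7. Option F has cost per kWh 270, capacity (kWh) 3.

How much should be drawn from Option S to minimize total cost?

Fill from the cheapest source first.
Option 28 (80): use full 22 — 6 kWh to go.
Option S (190): take the remaining 6 — done.
Option 3, Option H, Option 12, Option F: unused.

6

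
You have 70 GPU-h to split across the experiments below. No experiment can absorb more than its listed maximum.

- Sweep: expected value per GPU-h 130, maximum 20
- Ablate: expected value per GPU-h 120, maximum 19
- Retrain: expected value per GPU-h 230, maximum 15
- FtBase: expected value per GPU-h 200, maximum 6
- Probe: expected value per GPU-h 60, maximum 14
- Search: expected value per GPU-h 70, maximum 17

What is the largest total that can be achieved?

Highest expected value per GPU-h first: Retrain 230 > FtBase 200 > Sweep 130 > Ablate 120 > Search 70 > Probe 60.
Retrain takes 15 to reach its cap of 15 ; 55 left.
FtBase takes 6 to reach its cap of 6 ; 49 left.
Sweep: +20 to 20 (cap) ; 29 left.
Ablate: +19 to 19 (cap) ; 10 left.
Only 10 left; Search takes them to reach 10.
Total = 130×20 + 120×19 + 230×15 + 200×6 + 70×10 = 10230.

10230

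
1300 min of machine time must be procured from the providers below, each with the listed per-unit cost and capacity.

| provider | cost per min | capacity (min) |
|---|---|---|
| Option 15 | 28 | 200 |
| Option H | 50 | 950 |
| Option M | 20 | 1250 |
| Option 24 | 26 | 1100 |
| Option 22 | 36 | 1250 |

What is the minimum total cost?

26300

Cheapest first:
Take 1250 from Option M at 20 — need 50 more.
Take 50 from Option 24 at 26 to finish.
Option 15, Option 22, Option H: unused.
Cost = 1250×20 + 50×26 = 26300.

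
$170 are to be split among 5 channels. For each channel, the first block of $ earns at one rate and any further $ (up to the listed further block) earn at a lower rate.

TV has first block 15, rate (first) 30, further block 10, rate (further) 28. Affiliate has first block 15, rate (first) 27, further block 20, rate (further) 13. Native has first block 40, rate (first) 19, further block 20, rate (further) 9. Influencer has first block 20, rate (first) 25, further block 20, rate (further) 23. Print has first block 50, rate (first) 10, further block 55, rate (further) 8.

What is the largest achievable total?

3415

Order all 10 blocks by rate: TV/T1 30 > TV/T2 28 > Affiliate/T1 27 > Influencer/T1 25 > Influencer/T2 23 > Native/T1 19 > Affiliate/T2 13 > Print/T1 10 > Native/T2 9 > Print/T2 8.
TV T1 at 30: fill all 15 → 155 left.
Fill TV T2 block (10 at 28) → 145 left.
Affiliate/T1 (27): +15 → 130 left.
Fill Influencer T1 block (20 at 25) → 110 left.
Influencer/T2 (23): +20 → 90 left.
Fill Native T1 block (40 at 19) → 50 left.
Fill Affiliate T2 block (20 at 13) → 30 left.
30 remain; put them into Print T1 at 10.
Total = 30×15 + 28×10 + 27×15 + 25×20 + 23×20 + 19×40 + 13×20 + 10×30 = 3415.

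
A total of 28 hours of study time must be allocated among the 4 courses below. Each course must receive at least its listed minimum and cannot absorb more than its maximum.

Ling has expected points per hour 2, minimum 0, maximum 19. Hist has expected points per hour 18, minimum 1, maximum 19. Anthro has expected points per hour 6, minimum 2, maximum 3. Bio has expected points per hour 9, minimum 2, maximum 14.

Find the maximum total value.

Meeting every minimum uses 0+1+2+2 = 5 hours, leaving 23.
Order the courses by expected points per hour: Hist 18 > Bio 9 > Anthro 6 > Ling 2.
Give Hist 18 more to hit its cap of 19 — 5 left.
Only 5 left; Bio takes them to reach 7.
Total = 18×19 + 6×2 + 9×7 = 417.

417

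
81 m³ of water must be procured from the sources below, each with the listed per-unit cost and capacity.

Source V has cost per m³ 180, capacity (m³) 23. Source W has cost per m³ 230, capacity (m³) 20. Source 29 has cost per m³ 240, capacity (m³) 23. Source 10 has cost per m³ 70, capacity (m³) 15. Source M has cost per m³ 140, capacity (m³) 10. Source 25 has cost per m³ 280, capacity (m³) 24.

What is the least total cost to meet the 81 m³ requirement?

Fill from the cheapest source first.
Take 15 from Source 10 at 70 → need 66 more.
Source M (140): use full 10 → 56 m³ to go.
Source V at 180: take all 23 m³ → 33 still needed.
Source W at 230: take all 20 m³ → 13 still needed.
Source 29 at 240: take 13 of its 23 → requirement met.
Source 25: unused.
Cost = 15×70 + 10×140 + 23×180 + 20×230 + 13×240 = 14310.

14310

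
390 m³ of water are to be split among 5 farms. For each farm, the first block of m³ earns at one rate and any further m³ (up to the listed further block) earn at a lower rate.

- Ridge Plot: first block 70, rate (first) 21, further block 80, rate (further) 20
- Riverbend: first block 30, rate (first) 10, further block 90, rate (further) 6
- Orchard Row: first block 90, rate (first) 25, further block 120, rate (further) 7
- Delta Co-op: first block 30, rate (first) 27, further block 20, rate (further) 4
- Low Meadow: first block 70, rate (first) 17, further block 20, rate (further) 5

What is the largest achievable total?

Treat each block as its own option and order by rate: Delta Co-op/first 27 > Orchard Row/first 25 > Ridge Plot/first 21 > Ridge Plot/second 20 > Low Meadow/first 17 > Riverbend/first 10 > Orchard Row/second 7 > Riverbend/second 6 > Low Meadow/second 5 > Delta Co-op/second 4.
Fill Delta Co-op first block (30 at 27) — 360 left.
Orchard Row first at 25: fill all 90 — 270 left.
Ridge Plot first at 21: fill all 70 — 200 left.
Ridge Plot second at 20: fill all 80 — 120 left.
Low Meadow first at 17: fill all 70 — 50 left.
Riverbend/first (10): +30 — 20 left.
20 remain; put them into Orchard Row second at 7.
Total = 27×30 + 25×90 + 21×70 + 20×80 + 17×70 + 10×30 + 7×20 = 7760.

7760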